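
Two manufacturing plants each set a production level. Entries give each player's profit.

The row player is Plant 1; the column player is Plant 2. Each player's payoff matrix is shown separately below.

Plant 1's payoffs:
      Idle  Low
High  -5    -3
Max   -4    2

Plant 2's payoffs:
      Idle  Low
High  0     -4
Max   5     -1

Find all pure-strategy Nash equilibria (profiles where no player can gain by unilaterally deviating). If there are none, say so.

Pure NE: (Max, Idle)

Plant 1 against Idle: payoffs -5, -4 → best response Max.
Plant 1 against Low: payoffs -3, 2 → best response Max.
Plant 2 against High: payoffs 0, -4 → best response Idle.
Plant 2 against Max: payoffs 5, -1 → best response Idle.
Mutual best responses: (Max, Idle).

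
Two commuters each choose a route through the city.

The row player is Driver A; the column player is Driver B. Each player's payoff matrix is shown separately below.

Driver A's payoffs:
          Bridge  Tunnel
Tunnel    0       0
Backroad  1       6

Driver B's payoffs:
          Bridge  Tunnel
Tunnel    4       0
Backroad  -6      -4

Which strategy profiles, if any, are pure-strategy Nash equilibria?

For each player, find the best response to each opponent profile; mutual best responses are the pure NE.
Driver A against Bridge: payoffs 0, 1 → best response Backroad.
Driver A against Tunnel: payoffs 0, 6 → best response Backroad.
Driver B against Tunnel: payoffs 4, 0 → best response Bridge.
Driver B against Backroad: payoffs -6, -4 → best response Tunnel.
Mutual best responses: (Backroad, Tunnel).

The unique pure-strategy Nash equilibrium is (Backroad, Tunnel).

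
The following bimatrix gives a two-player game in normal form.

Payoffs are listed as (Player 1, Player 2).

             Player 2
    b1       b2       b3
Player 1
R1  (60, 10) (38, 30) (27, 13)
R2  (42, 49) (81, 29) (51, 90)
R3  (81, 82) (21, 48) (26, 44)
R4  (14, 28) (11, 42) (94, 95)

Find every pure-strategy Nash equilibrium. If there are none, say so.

For each strategy profile, look for a profitable unilateral deviation.
(R1, b1): Player 1 can switch to R3 (60 → 81). Not NE.
(R1, b2): Player 1 can switch to R2 (38 → 81). Not NE.
(R1, b3): Player 1 can switch to R2 (27 → 51). Not NE.
(R2, b1): Player 1 can switch to R1 (42 → 60). Not NE.
(R2, b2): Player 2 can switch to b1 (29 → 49). Not NE.
(R2, b3): Player 1 can switch to R4 (51 → 94). Not NE.
(R3, b1): Player 1 gets 81, best alternative 60; Player 2 gets 82, best alternative 48. No profitable deviation — NE.
(R3, b2): Player 1 can switch to R1 (21 → 38). Not NE.
(R3, b3): Player 1 can switch to R1 (26 → 27). Not NE.
(R4, b1): Player 1 can switch to R1 (14 → 60). Not NE.
(R4, b2): Player 1 can switch to R1 (11 → 38). Not NE.
(R4, b3): Player 1 gets 94, best alternative 51; Player 2 gets 95, best alternative 42. No profitable deviation — NE.

The pure Nash equilibria are (R3, b1), (R4, b3).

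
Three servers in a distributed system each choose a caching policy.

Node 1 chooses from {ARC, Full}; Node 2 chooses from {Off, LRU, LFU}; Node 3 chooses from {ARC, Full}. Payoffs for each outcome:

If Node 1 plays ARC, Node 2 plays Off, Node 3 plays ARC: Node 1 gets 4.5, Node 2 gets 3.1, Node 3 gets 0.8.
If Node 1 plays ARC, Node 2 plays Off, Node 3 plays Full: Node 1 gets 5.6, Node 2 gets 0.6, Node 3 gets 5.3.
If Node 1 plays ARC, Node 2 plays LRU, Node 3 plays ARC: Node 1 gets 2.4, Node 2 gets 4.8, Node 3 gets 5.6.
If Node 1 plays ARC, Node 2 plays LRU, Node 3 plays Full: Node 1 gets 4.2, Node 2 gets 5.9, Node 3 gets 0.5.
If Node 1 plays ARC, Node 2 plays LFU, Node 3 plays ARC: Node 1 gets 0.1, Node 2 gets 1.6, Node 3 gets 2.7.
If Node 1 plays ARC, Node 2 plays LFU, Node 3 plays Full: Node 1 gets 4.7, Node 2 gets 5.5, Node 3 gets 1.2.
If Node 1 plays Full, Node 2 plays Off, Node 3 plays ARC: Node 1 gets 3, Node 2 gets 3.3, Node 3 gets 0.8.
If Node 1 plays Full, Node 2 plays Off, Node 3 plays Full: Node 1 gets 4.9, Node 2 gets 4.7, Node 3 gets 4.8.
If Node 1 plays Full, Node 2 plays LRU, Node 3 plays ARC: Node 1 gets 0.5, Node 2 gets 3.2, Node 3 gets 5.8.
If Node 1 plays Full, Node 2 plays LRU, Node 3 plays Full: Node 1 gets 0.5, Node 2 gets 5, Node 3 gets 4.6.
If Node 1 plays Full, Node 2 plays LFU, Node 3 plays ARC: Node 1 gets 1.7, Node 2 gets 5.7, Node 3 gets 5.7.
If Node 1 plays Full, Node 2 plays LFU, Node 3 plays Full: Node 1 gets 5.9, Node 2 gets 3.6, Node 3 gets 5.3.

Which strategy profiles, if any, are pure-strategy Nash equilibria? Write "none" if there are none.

(ARC, LRU, ARC); (Full, LFU, ARC)

Node 1 against (Off, ARC): payoffs 4.5, 3 → best response ARC.
Node 1 against (Off, Full): payoffs 5.6, 4.9 → best response ARC.
Node 1 against (LRU, ARC): payoffs 2.4, 0.5 → best response ARC.
Node 1 against (LRU, Full): payoffs 4.2, 0.5 → best response ARC.
Node 1 against (LFU, ARC): payoffs 0.1, 1.7 → best response Full.
Node 1 against (LFU, Full): payoffs 4.7, 5.9 → best response Full.
Node 2 against (ARC, ARC): payoffs 3.1, 4.8, 1.6 → best response LRU.
Node 2 against (ARC, Full): payoffs 0.6, 5.9, 5.5 → best response LRU.
Node 2 against (Full, ARC): payoffs 3.3, 3.2, 5.7 → best response LFU.
Node 2 against (Full, Full): payoffs 4.7, 5, 3.6 → best response LRU.
Node 3 against (ARC, Off): payoffs 0.8, 5.3 → best response Full.
Node 3 against (ARC, LRU): payoffs 5.6, 0.5 → best response ARC.
Node 3 against (ARC, LFU): payoffs 2.7, 1.2 → best response ARC.
Node 3 against (Full, Off): payoffs 0.8, 4.8 → best response Full.
Node 3 against (Full, LRU): payoffs 5.8, 4.6 → best response ARC.
Node 3 against (Full, LFU): payoffs 5.7, 5.3 → best response ARC.
Mutual best responses: (ARC, LRU, ARC); (Full, LFU, ARC).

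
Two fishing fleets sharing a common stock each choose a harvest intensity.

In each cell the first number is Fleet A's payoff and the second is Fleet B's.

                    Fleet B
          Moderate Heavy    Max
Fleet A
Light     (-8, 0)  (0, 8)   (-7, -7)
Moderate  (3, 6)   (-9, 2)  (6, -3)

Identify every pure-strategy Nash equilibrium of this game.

Pure-strategy Nash equilibria: (Light, Heavy) and (Moderate, Moderate)

(Light, Moderate): Fleet A can switch to Moderate (-8 → 3). Not NE.
(Light, Heavy): Fleet A gets 0, best alternative -9; Fleet B gets 8, best alternative 0. No profitable deviation — NE.
(Light, Max): Fleet A can switch to Moderate (-7 → 6). Not NE.
(Moderate, Moderate): Fleet A gets 3, best alternative -8; Fleet B gets 6, best alternative 2. No profitable deviation — NE.
(Moderate, Heavy): Fleet A can switch to Light (-9 → 0). Not NE.
(Moderate, Max): Fleet B can switch to Moderate (-3 → 6). Not NE.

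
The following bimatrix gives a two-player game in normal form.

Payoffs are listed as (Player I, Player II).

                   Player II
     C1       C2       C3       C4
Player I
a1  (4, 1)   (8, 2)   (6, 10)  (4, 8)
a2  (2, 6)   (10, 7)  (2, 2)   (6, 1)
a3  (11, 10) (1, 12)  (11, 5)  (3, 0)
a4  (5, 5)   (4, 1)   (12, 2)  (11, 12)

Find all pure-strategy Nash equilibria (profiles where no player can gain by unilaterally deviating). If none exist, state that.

The pure Nash equilibria are (a2, C2) and (a4, C4).

Player I against C1: payoffs 4, 2, 11, 5 → best response a3.
Player I against C2: payoffs 8, 10, 1, 4 → best response a2.
Player I against C3: payoffs 6, 2, 11, 12 → best response a4.
Player I against C4: payoffs 4, 6, 3, 11 → best response a4.
Player II against a1: payoffs 1, 2, 10, 8 → best response C3.
Player II against a2: payoffs 6, 7, 2, 1 → best response C2.
Player II against a3: payoffs 10, 12, 5, 0 → best response C2.
Player II against a4: payoffs 5, 1, 2, 12 → best response C4.
Mutual best responses: (a2, C2); (a4, C4).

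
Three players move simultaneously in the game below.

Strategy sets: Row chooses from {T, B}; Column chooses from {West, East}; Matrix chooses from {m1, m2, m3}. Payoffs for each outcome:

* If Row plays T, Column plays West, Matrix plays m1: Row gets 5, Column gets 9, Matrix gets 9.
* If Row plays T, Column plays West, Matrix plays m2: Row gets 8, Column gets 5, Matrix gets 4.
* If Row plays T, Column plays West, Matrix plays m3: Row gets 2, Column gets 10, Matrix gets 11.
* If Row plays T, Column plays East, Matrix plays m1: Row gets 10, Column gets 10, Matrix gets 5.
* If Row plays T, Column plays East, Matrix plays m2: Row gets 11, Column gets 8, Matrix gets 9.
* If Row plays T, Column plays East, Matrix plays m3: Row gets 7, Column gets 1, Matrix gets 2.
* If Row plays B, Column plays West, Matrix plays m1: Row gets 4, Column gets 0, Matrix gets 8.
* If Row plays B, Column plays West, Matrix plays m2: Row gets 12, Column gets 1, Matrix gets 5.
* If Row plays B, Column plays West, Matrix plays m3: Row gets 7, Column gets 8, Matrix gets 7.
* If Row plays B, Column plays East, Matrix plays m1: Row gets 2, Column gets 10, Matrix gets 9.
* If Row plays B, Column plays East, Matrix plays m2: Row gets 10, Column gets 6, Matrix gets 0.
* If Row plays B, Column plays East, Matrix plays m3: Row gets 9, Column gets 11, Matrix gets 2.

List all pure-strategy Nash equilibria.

(T, West, m1): Column can switch to East (9 → 10). Not NE.
(T, West, m2): Row can switch to B (8 → 12). Not NE.
(T, West, m3): Row can switch to B (2 → 7). Not NE.
(T, East, m1): Matrix can switch to m2 (5 → 9). Not NE.
(T, East, m2): Row gets 11, best alternative 10; Column gets 8, best alternative 5; Matrix gets 9, best alternative 5. No profitable deviation — NE.
(T, East, m3): Row can switch to B (7 → 9). Not NE.
(B, West, m1): Row can switch to T (4 → 5). Not NE.
(B, West, m2): Column can switch to East (1 → 6). Not NE.
(B, West, m3): Column can switch to East (8 → 11). Not NE.
(B, East, m1): Row can switch to T (2 → 10). Not NE.
(B, East, m2): Row can switch to T (10 → 11). Not NE.
(B, East, m3): Matrix can switch to m1 (2 → 9). Not NE.

Pure NE: (T, East, m2)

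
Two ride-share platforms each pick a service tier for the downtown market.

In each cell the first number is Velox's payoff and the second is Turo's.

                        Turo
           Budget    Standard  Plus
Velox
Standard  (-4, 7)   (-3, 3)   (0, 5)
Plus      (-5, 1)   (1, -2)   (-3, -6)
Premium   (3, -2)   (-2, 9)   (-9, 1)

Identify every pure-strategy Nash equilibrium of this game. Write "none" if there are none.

none

Velox against Budget: payoffs -4, -5, 3 → best response Premium.
Velox against Standard: payoffs -3, 1, -2 → best response Plus.
Velox against Plus: payoffs 0, -3, -9 → best response Standard.
Turo against Standard: payoffs 7, 3, 5 → best response Budget.
Turo against Plus: payoffs 1, -2, -6 → best response Budget.
Turo against Premium: payoffs -2, 9, 1 → best response Standard.
No profile is a mutual best response for all players.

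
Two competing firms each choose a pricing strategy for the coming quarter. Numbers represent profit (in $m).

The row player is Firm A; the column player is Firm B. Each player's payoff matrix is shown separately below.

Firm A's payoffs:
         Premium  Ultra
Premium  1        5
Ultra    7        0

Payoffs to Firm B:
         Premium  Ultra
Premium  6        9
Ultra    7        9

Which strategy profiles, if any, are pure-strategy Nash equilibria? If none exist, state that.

Pure NE: (Premium, Ultra)

(Premium, Premium): Firm A can switch to Ultra (1 → 7). Not NE.
(Premium, Ultra): Firm A gets 5, best alternative 0; Firm B gets 9, best alternative 6. No profitable deviation — NE.
(Ultra, Premium): Firm B can switch to Ultra (7 → 9). Not NE.
(Ultra, Ultra): Firm A can switch to Premium (0 → 5). Not NE.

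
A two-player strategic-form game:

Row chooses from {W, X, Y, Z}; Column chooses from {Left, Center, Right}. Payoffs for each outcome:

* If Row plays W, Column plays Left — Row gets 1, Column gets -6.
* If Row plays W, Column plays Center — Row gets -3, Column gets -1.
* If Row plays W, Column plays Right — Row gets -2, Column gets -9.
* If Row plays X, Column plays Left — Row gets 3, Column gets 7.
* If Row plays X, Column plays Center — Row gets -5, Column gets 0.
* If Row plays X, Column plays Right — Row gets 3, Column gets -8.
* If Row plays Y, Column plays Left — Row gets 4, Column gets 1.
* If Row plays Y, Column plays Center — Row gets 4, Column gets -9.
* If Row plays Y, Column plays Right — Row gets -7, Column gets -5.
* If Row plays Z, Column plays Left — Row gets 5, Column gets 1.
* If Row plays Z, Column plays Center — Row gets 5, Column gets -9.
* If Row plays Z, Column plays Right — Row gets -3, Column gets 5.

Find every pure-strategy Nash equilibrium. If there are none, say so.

There is no pure-strategy Nash equilibrium.

Row against Left: payoffs 1, 3, 4, 5 → best response Z.
Row against Center: payoffs -3, -5, 4, 5 → best response Z.
Row against Right: payoffs -2, 3, -7, -3 → best response X.
Column against W: payoffs -6, -1, -9 → best response Center.
Column against X: payoffs 7, 0, -8 → best response Left.
Column against Y: payoffs 1, -9, -5 → best response Left.
Column against Z: payoffs 1, -9, 5 → best response Right.
No profile is a mutual best response for all players.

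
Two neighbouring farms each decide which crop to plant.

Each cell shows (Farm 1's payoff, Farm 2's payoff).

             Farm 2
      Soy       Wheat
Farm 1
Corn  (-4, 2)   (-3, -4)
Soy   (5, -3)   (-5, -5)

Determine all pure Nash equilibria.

Farm 1 against Soy: payoffs -4, 5 → best response Soy.
Farm 1 against Wheat: payoffs -3, -5 → best response Corn.
Farm 2 against Corn: payoffs 2, -4 → best response Soy.
Farm 2 against Soy: payoffs -3, -5 → best response Soy.
Mutual best responses: (Soy, Soy).

Pure NE: (Soy, Soy)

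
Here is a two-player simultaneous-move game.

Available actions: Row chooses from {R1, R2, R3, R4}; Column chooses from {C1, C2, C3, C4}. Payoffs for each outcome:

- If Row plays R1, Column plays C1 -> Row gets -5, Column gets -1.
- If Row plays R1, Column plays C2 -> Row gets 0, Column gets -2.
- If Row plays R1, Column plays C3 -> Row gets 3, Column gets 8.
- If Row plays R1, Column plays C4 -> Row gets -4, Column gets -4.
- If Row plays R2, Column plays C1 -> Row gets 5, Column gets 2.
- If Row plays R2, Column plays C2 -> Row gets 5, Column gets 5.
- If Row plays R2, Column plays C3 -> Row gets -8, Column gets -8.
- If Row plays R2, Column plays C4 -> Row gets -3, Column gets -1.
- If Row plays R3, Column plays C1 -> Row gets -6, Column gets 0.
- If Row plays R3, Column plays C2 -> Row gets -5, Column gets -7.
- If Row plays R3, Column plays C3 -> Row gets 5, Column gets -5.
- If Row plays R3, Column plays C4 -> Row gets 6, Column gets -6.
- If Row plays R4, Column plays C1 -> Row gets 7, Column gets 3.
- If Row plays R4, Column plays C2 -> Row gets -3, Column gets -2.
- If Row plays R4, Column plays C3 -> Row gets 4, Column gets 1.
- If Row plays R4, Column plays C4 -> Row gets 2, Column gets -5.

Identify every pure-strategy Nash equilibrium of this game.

The pure Nash equilibria are (R2, C2); (R4, C1).

Row against C1: payoffs -5, 5, -6, 7 → best response R4.
Row against C2: payoffs 0, 5, -5, -3 → best response R2.
Row against C3: payoffs 3, -8, 5, 4 → best response R3.
Row against C4: payoffs -4, -3, 6, 2 → best response R3.
Column against R1: payoffs -1, -2, 8, -4 → best response C3.
Column against R2: payoffs 2, 5, -8, -1 → best response C2.
Column against R3: payoffs 0, -7, -5, -6 → best response C1.
Column against R4: payoffs 3, -2, 1, -5 → best response C1.
Mutual best responses: (R2, C2); (R4, C1).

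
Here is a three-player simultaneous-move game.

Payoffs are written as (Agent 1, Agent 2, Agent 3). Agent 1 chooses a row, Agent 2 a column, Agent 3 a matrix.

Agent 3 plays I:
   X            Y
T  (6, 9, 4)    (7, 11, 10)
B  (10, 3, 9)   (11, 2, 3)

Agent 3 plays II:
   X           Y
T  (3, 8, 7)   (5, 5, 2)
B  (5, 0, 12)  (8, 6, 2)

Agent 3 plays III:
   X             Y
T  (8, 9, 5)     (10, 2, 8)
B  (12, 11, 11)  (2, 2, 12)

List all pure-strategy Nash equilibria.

(T, X, I): Agent 1 can switch to B (6 → 10). Not NE.
(T, X, II): Agent 1 can switch to B (3 → 5). Not NE.
(T, X, III): Agent 1 can switch to B (8 → 12). Not NE.
(T, Y, I): Agent 1 can switch to B (7 → 11). Not NE.
(T, Y, II): Agent 1 can switch to B (5 → 8). Not NE.
(T, Y, III): Agent 2 can switch to X (2 → 9). Not NE.
(B, X, I): Agent 3 can switch to II (9 → 12). Not NE.
(B, X, II): Agent 2 can switch to Y (0 → 6). Not NE.
(B, X, III): Agent 3 can switch to II (11 → 12). Not NE.
(B, Y, I): Agent 2 can switch to X (2 → 3). Not NE.
(The remaining 2 profiles each have a profitable deviation by the same check.)

This game has no pure Nash equilibrium.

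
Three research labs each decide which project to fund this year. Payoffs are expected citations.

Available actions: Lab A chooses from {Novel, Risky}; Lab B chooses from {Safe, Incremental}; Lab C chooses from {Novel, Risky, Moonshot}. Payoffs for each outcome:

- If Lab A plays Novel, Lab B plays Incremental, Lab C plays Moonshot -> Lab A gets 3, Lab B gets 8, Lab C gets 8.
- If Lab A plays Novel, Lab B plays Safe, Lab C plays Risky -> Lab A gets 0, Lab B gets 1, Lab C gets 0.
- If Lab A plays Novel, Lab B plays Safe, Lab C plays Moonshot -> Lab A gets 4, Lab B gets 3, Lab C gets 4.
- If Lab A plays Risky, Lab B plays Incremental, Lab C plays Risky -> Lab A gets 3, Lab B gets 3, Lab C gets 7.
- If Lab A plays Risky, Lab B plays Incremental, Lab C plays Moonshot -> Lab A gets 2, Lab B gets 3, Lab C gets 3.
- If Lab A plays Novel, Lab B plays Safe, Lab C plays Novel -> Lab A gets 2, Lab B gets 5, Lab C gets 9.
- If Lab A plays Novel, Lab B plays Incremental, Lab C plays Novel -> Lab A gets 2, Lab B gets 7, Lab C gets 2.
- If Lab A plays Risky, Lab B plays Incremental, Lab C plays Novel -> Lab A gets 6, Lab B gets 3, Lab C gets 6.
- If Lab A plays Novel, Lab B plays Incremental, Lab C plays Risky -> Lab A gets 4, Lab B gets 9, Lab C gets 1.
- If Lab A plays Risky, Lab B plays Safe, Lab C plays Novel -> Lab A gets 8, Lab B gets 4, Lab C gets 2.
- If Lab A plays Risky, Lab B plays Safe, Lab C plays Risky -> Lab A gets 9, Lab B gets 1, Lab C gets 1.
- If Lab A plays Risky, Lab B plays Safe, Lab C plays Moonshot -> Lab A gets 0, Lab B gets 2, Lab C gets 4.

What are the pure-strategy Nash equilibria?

The unique pure-strategy Nash equilibrium is (Novel, Incremental, Moonshot).

(Novel, Safe, Novel): Lab A can switch to Risky (2 → 8). Not NE.
(Novel, Safe, Risky): Lab A can switch to Risky (0 → 9). Not NE.
(Novel, Safe, Moonshot): Lab B can switch to Incremental (3 → 8). Not NE.
(Novel, Incremental, Novel): Lab A can switch to Risky (2 → 6). Not NE.
(Novel, Incremental, Risky): Lab C can switch to Novel (1 → 2). Not NE.
(Novel, Incremental, Moonshot): Lab A gets 3, best alternative 2; Lab B gets 8, best alternative 3; Lab C gets 8, best alternative 2. No profitable deviation — NE.
(Risky, Safe, Novel): Lab C can switch to Moonshot (2 → 4). Not NE.
(Risky, Safe, Risky): Lab B can switch to Incremental (1 → 3). Not NE.
(Risky, Safe, Moonshot): Lab A can switch to Novel (0 → 4). Not NE.
(The remaining 3 profiles each have a profitable deviation by the same check.)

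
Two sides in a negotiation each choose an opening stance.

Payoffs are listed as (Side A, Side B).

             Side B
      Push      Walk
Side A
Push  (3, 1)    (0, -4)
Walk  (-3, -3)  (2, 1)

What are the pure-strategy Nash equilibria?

(Push, Push): Side A gets 3, best alternative -3; Side B gets 1, best alternative -4. No profitable deviation — NE.
(Push, Walk): Side A can switch to Walk (0 → 2). Not NE.
(Walk, Push): Side A can switch to Push (-3 → 3). Not NE.
(Walk, Walk): Side A gets 2, best alternative 0; Side B gets 1, best alternative -3. No profitable deviation — NE.

The pure Nash equilibria are (Push, Push), (Walk, Walk).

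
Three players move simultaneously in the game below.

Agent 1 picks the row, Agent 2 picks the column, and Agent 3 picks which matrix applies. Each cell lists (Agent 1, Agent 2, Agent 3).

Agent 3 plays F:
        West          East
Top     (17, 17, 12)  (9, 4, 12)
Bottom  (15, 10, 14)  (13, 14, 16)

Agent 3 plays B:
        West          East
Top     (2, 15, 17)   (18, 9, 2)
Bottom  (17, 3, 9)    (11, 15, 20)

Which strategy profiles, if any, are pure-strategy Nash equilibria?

Agent 1 against (West, F): payoffs 17, 15 → best response Top.
Agent 1 against (West, B): payoffs 2, 17 → best response Bottom.
Agent 1 against (East, F): payoffs 9, 13 → best response Bottom.
Agent 1 against (East, B): payoffs 18, 11 → best response Top.
Agent 2 against (Top, F): payoffs 17, 4 → best response West.
Agent 2 against (Top, B): payoffs 15, 9 → best response West.
Agent 2 against (Bottom, F): payoffs 10, 14 → best response East.
Agent 2 against (Bottom, B): payoffs 3, 15 → best response East.
Agent 3 against (Top, West): payoffs 12, 17 → best response B.
Agent 3 against (Top, East): payoffs 12, 2 → best response F.
Agent 3 against (Bottom, West): payoffs 14, 9 → best response F.
Agent 3 against (Bottom, East): payoffs 16, 20 → best response B.
No profile is a mutual best response for all players.

This game has no pure Nash equilibrium.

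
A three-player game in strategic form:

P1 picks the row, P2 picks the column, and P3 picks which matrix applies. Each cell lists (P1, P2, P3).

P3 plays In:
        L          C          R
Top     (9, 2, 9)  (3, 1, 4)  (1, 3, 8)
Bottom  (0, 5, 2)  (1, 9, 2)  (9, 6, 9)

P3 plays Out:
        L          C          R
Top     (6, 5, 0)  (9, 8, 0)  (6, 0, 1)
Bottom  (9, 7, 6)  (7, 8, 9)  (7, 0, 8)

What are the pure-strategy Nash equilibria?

Mark each player's best response to every combination of opponents' strategies; a profile where every player is best-responding is a pure Nash equilibrium.
P1 against (L, In): payoffs 9, 0 → best response Top.
P1 against (L, Out): payoffs 6, 9 → best response Bottom.
P1 against (C, In): payoffs 3, 1 → best response Top.
P1 against (C, Out): payoffs 9, 7 → best response Top.
P1 against (R, In): payoffs 1, 9 → best response Bottom.
P1 against (R, Out): payoffs 6, 7 → best response Bottom.
P2 against (Top, In): payoffs 2, 1, 3 → best response R.
P2 against (Top, Out): payoffs 5, 8, 0 → best response C.
P2 against (Bottom, In): payoffs 5, 9, 6 → best response C.
P2 against (Bottom, Out): payoffs 7, 8, 0 → best response C.
P3 against (Top, L): payoffs 9, 0 → best response In.
P3 against (Top, C): payoffs 4, 0 → best response In.
P3 against (Top, R): payoffs 8, 1 → best response In.
P3 against (Bottom, L): payoffs 2, 6 → best response Out.
P3 against (Bottom, C): payoffs 2, 9 → best response Out.
P3 against (Bottom, R): payoffs 9, 8 → best response In.
No profile is a mutual best response for all players.

No pure-strategy Nash equilibrium.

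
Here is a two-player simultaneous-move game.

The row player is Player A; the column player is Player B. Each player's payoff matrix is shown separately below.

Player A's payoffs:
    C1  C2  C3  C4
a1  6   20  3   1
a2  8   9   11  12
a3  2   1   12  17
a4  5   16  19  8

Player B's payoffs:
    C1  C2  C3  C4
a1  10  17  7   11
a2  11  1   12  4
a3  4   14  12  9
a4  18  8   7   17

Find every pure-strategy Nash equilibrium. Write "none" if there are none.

Pure NE: (a1, C2)

For each player, find the best response to each opponent profile; mutual best responses are the pure NE.
Player A against C1: payoffs 6, 8, 2, 5 → best response a2.
Player A against C2: payoffs 20, 9, 1, 16 → best response a1.
Player A against C3: payoffs 3, 11, 12, 19 → best response a4.
Player A against C4: payoffs 1, 12, 17, 8 → best response a3.
Player B against a1: payoffs 10, 17, 7, 11 → best response C2.
Player B against a2: payoffs 11, 1, 12, 4 → best response C3.
Player B against a3: payoffs 4, 14, 12, 9 → best response C2.
Player B against a4: payoffs 18, 8, 7, 17 → best response C1.
Mutual best responses: (a1, C2).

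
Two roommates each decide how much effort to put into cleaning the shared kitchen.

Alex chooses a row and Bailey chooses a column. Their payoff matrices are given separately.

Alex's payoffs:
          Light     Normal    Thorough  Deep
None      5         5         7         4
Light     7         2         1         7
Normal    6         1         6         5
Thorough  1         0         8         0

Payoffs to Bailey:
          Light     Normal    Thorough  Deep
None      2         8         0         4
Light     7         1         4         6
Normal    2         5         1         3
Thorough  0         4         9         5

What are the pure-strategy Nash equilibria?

(None, Light): Alex can switch to Light (5 → 7). Not NE.
(None, Normal): Alex gets 5, best alternative 2; Bailey gets 8, best alternative 4. No profitable deviation — NE.
(None, Thorough): Alex can switch to Thorough (7 → 8). Not NE.
(None, Deep): Alex can switch to Light (4 → 7). Not NE.
(Light, Light): Alex gets 7, best alternative 6; Bailey gets 7, best alternative 6. No profitable deviation — NE.
(Light, Normal): Alex can switch to None (2 → 5). Not NE.
(Light, Thorough): Alex can switch to None (1 → 7). Not NE.
(Light, Deep): Bailey can switch to Light (6 → 7). Not NE.
(Normal, Light): Alex can switch to Light (6 → 7). Not NE.
(Normal, Normal): Alex can switch to None (1 → 5). Not NE.
(Normal, Thorough): Alex can switch to None (6 → 7). Not NE.
(Normal, Deep): Alex can switch to Light (5 → 7). Not NE.
(Thorough, Thorough): Alex gets 8, best alternative 7; Bailey gets 9, best alternative 5. No profitable deviation — NE.
(The remaining 3 profiles each have a profitable deviation by the same check.)

(None, Normal); (Light, Light); (Thorough, Thorough)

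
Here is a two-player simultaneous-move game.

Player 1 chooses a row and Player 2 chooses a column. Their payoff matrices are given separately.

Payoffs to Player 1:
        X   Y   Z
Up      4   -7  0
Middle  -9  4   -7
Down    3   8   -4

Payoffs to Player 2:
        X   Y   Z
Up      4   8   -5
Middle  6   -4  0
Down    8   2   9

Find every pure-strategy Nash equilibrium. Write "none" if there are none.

This game has no pure Nash equilibrium.

Player 1 against X: payoffs 4, -9, 3 → best response Up.
Player 1 against Y: payoffs -7, 4, 8 → best response Down.
Player 1 against Z: payoffs 0, -7, -4 → best response Up.
Player 2 against Up: payoffs 4, 8, -5 → best response Y.
Player 2 against Middle: payoffs 6, -4, 0 → best response X.
Player 2 against Down: payoffs 8, 2, 9 → best response Z.
No profile is a mutual best response for all players.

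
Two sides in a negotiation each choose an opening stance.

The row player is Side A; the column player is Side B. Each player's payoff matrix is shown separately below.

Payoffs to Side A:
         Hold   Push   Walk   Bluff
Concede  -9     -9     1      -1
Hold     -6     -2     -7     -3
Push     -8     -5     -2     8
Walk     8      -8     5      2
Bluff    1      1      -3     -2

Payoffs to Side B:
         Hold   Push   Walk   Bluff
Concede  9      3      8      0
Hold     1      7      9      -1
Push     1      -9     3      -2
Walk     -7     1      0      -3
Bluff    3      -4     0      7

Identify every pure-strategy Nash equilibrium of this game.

(Concede, Hold): Side A can switch to Hold (-9 → -6). Not NE.
(Concede, Push): Side A can switch to Hold (-9 → -2). Not NE.
(Concede, Walk): Side A can switch to Walk (1 → 5). Not NE.
(Concede, Bluff): Side A can switch to Push (-1 → 8). Not NE.
(Hold, Hold): Side A can switch to Walk (-6 → 8). Not NE.
(Hold, Push): Side A can switch to Bluff (-2 → 1). Not NE.
(The remaining 14 profiles each have a profitable deviation by the same check.)

No pure-strategy Nash equilibrium.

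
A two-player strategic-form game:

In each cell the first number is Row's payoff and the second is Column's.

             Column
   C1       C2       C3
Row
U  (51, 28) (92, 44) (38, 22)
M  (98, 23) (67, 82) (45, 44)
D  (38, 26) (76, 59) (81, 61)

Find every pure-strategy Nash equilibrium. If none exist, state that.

Mark each player's best response to every combination of opponents' strategies; a profile where every player is best-responding is a pure Nash equilibrium.
Row against C1: payoffs 51, 98, 38 → best response M.
Row against C2: payoffs 92, 67, 76 → best response U.
Row against C3: payoffs 38, 45, 81 → best response D.
Column against U: payoffs 28, 44, 22 → best response C2.
Column against M: payoffs 23, 82, 44 → best response C2.
Column against D: payoffs 26, 59, 61 → best response C3.
Mutual best responses: (U, C2); (D, C3).

The pure Nash equilibria are (U, C2), (D, C3).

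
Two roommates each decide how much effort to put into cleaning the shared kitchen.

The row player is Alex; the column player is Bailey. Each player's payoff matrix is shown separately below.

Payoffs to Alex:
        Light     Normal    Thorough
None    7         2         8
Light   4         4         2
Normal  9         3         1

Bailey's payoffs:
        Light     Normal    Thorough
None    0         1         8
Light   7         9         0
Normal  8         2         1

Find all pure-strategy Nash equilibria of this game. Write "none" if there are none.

For each player, find the best response to each opponent profile; mutual best responses are the pure NE.
Alex against Light: payoffs 7, 4, 9 → best response Normal.
Alex against Normal: payoffs 2, 4, 3 → best response Light.
Alex against Thorough: payoffs 8, 2, 1 → best response None.
Bailey against None: payoffs 0, 1, 8 → best response Thorough.
Bailey against Light: payoffs 7, 9, 0 → best response Normal.
Bailey against Normal: payoffs 8, 2, 1 → best response Light.
Mutual best responses: (None, Thorough); (Light, Normal); (Normal, Light).

Pure-strategy Nash equilibria: (None, Thorough), (Light, Normal), (Normal, Light)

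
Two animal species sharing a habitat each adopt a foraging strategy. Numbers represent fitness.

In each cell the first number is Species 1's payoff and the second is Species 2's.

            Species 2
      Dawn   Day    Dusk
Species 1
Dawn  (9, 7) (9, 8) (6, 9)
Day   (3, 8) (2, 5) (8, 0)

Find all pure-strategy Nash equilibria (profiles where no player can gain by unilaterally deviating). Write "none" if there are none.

Species 1 against Dawn: payoffs 9, 3 → best response Dawn.
Species 1 against Day: payoffs 9, 2 → best response Dawn.
Species 1 against Dusk: payoffs 6, 8 → best response Day.
Species 2 against Dawn: payoffs 7, 8, 9 → best response Dusk.
Species 2 against Day: payoffs 8, 5, 0 → best response Dawn.
No profile is a mutual best response for all players.

This game has no pure Nash equilibrium.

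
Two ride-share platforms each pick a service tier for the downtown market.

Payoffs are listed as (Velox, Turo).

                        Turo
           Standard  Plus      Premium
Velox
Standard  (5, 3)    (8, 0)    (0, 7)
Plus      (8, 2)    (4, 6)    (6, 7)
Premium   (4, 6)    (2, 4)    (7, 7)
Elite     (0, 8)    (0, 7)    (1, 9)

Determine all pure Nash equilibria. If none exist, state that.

Pure NE: (Premium, Premium)

Velox against Standard: payoffs 5, 8, 4, 0 → best response Plus.
Velox against Plus: payoffs 8, 4, 2, 0 → best response Standard.
Velox against Premium: payoffs 0, 6, 7, 1 → best response Premium.
Turo against Standard: payoffs 3, 0, 7 → best response Premium.
Turo against Plus: payoffs 2, 6, 7 → best response Premium.
Turo against Premium: payoffs 6, 4, 7 → best response Premium.
Turo against Elite: payoffs 8, 7, 9 → best response Premium.
Mutual best responses: (Premium, Premium).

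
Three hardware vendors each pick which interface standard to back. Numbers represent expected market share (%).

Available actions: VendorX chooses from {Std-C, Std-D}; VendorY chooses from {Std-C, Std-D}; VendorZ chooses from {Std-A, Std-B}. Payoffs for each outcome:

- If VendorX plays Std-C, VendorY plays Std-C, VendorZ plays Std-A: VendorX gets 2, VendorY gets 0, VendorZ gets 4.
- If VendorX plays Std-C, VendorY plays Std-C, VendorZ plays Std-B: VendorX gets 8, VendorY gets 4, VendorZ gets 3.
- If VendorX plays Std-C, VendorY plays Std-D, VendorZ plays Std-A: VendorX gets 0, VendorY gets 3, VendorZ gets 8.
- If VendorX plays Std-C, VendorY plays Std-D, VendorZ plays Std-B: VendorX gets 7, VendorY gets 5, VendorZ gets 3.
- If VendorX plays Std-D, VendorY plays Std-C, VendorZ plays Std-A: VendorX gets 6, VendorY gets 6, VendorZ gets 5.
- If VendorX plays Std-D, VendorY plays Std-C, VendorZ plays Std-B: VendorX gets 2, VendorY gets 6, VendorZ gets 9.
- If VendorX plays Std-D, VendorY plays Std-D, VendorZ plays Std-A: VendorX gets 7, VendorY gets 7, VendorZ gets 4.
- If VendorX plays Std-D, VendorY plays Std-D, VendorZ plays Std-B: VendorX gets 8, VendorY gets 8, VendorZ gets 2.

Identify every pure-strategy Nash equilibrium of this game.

The unique pure-strategy Nash equilibrium is (Std-D, Std-D, Std-A).

(Std-C, Std-C, Std-A): VendorX can switch to Std-D (2 → 6). Not NE.
(Std-C, Std-C, Std-B): VendorY can switch to Std-D (4 → 5). Not NE.
(Std-C, Std-D, Std-A): VendorX can switch to Std-D (0 → 7). Not NE.
(Std-C, Std-D, Std-B): VendorX can switch to Std-D (7 → 8). Not NE.
(Std-D, Std-C, Std-A): VendorY can switch to Std-D (6 → 7). Not NE.
(Std-D, Std-C, Std-B): VendorX can switch to Std-C (2 → 8). Not NE.
(Std-D, Std-D, Std-A): VendorX gets 7, best alternative 0; VendorY gets 7, best alternative 6; VendorZ gets 4, best alternative 2. No profitable deviation — NE.
(The remaining 1 profile has a profitable deviation by the same check.)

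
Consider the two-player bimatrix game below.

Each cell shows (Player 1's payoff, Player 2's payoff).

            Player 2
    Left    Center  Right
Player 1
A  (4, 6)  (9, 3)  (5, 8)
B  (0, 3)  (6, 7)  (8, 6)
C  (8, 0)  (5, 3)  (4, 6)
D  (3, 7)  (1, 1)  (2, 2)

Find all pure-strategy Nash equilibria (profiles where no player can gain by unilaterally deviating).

There is no pure-strategy Nash equilibrium.

(A, Left): Player 1 can switch to C (4 → 8). Not NE.
(A, Center): Player 2 can switch to Left (3 → 6). Not NE.
(A, Right): Player 1 can switch to B (5 → 8). Not NE.
(B, Left): Player 1 can switch to A (0 → 4). Not NE.
(B, Center): Player 1 can switch to A (6 → 9). Not NE.
(B, Right): Player 2 can switch to Center (6 → 7). Not NE.
(The remaining 6 profiles each have a profitable deviation by the same check.)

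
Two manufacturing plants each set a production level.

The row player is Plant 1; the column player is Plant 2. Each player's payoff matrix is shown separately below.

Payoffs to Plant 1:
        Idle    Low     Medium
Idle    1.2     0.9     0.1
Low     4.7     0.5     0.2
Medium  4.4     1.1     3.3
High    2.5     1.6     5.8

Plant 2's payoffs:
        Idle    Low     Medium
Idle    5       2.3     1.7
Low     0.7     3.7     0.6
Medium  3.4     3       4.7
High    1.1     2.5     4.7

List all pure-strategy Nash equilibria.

(Idle, Idle): Plant 1 can switch to Low (1.2 → 4.7). Not NE.
(Idle, Low): Plant 1 can switch to Medium (0.9 → 1.1). Not NE.
(Idle, Medium): Plant 1 can switch to Low (0.1 → 0.2). Not NE.
(Low, Idle): Plant 2 can switch to Low (0.7 → 3.7). Not NE.
(Low, Low): Plant 1 can switch to Idle (0.5 → 0.9). Not NE.
(Low, Medium): Plant 1 can switch to Medium (0.2 → 3.3). Not NE.
(Medium, Idle): Plant 1 can switch to Low (4.4 → 4.7). Not NE.
(Medium, Low): Plant 1 can switch to High (1.1 → 1.6). Not NE.
(Medium, Medium): Plant 1 can switch to High (3.3 → 5.8). Not NE.
(High, Idle): Plant 1 can switch to Low (2.5 → 4.7). Not NE.
(High, Low): Plant 2 can switch to Medium (2.5 → 4.7). Not NE.
(High, Medium): Plant 1 gets 5.8, best alternative 3.3; Plant 2 gets 4.7, best alternative 2.5. No profitable deviation — NE.

(High, Medium)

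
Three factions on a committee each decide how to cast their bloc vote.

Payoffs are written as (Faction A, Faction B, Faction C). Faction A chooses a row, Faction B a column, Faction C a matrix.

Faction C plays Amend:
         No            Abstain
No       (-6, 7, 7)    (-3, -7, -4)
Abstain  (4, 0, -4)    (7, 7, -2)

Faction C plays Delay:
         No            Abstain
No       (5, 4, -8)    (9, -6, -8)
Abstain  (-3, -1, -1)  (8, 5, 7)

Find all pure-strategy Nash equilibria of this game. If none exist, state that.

No pure-strategy Nash equilibrium.

Mark each player's best response to every combination of opponents' strategies; a profile where every player is best-responding is a pure Nash equilibrium.
Faction A against (No, Amend): payoffs -6, 4 → best response Abstain.
Faction A against (No, Delay): payoffs 5, -3 → best response No.
Faction A against (Abstain, Amend): payoffs -3, 7 → best response Abstain.
Faction A against (Abstain, Delay): payoffs 9, 8 → best response No.
Faction B against (No, Amend): payoffs 7, -7 → best response No.
Faction B against (No, Delay): payoffs 4, -6 → best response No.
Faction B against (Abstain, Amend): payoffs 0, 7 → best response Abstain.
Faction B against (Abstain, Delay): payoffs -1, 5 → best response Abstain.
Faction C against (No, No): payoffs 7, -8 → best response Amend.
Faction C against (No, Abstain): payoffs -4, -8 → best response Amend.
Faction C against (Abstain, No): payoffs -4, -1 → best response Delay.
Faction C against (Abstain, Abstain): payoffs -2, 7 → best response Delay.
No profile is a mutual best response for all players.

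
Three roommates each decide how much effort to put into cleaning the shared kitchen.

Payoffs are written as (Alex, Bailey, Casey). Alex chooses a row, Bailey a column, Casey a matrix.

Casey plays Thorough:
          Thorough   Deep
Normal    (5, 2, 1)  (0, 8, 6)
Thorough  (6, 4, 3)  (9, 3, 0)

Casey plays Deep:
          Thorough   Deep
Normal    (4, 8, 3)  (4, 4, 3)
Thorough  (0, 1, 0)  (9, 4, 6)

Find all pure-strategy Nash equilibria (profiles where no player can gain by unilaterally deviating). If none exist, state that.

(Normal, Thorough, Thorough): Alex can switch to Thorough (5 → 6). Not NE.
(Normal, Thorough, Deep): Alex gets 4, best alternative 0; Bailey gets 8, best alternative 4; Casey gets 3, best alternative 1. No profitable deviation — NE.
(Normal, Deep, Thorough): Alex can switch to Thorough (0 → 9). Not NE.
(Normal, Deep, Deep): Alex can switch to Thorough (4 → 9). Not NE.
(Thorough, Thorough, Thorough): Alex gets 6, best alternative 5; Bailey gets 4, best alternative 3; Casey gets 3, best alternative 0. No profitable deviation — NE.
(Thorough, Thorough, Deep): Alex can switch to Normal (0 → 4). Not NE.
(Thorough, Deep, Thorough): Bailey can switch to Thorough (3 → 4). Not NE.
(Thorough, Deep, Deep): Alex gets 9, best alternative 4; Bailey gets 4, best alternative 1; Casey gets 6, best alternative 0. No profitable deviation — NE.

Pure-strategy Nash equilibria: (Normal, Thorough, Deep); (Thorough, Thorough, Thorough); (Thorough, Deep, Deep)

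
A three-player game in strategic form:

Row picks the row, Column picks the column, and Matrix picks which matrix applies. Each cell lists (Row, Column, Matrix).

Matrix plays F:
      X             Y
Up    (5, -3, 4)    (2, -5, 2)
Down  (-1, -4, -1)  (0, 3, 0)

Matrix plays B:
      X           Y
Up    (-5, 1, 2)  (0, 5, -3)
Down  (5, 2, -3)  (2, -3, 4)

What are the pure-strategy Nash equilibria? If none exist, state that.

The unique pure-strategy Nash equilibrium is (Up, X, F).

Row against (X, F): payoffs 5, -1 → best response Up.
Row against (X, B): payoffs -5, 5 → best response Down.
Row against (Y, F): payoffs 2, 0 → best response Up.
Row against (Y, B): payoffs 0, 2 → best response Down.
Column against (Up, F): payoffs -3, -5 → best response X.
Column against (Up, B): payoffs 1, 5 → best response Y.
Column against (Down, F): payoffs -4, 3 → best response Y.
Column against (Down, B): payoffs 2, -3 → best response X.
Matrix against (Up, X): payoffs 4, 2 → best response F.
Matrix against (Up, Y): payoffs 2, -3 → best response F.
Matrix against (Down, X): payoffs -1, -3 → best response F.
Matrix against (Down, Y): payoffs 0, 4 → best response B.
Mutual best responses: (Up, X, F).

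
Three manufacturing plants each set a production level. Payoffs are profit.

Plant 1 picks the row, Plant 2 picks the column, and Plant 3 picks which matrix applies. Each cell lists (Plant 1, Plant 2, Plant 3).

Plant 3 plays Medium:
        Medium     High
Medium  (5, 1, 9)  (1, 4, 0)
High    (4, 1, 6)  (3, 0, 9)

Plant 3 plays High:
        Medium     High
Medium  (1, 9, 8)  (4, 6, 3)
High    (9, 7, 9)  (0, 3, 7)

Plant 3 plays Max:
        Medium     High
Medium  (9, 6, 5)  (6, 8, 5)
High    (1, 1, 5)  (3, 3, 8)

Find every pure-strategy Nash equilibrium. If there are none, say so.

(Medium, Medium, Medium): Plant 2 can switch to High (1 → 4). Not NE.
(Medium, Medium, High): Plant 1 can switch to High (1 → 9). Not NE.
(Medium, Medium, Max): Plant 2 can switch to High (6 → 8). Not NE.
(Medium, High, Medium): Plant 1 can switch to High (1 → 3). Not NE.
(Medium, High, High): Plant 2 can switch to Medium (6 → 9). Not NE.
(Medium, High, Max): Plant 1 gets 6, best alternative 3; Plant 2 gets 8, best alternative 6; Plant 3 gets 5, best alternative 3. No profitable deviation — NE.
(High, Medium, Medium): Plant 1 can switch to Medium (4 → 5). Not NE.
(High, Medium, High): Plant 1 gets 9, best alternative 1; Plant 2 gets 7, best alternative 3; Plant 3 gets 9, best alternative 6. No profitable deviation — NE.
(High, Medium, Max): Plant 1 can switch to Medium (1 → 9). Not NE.
(High, High, Medium): Plant 2 can switch to Medium (0 → 1). Not NE.
(The remaining 2 profiles each have a profitable deviation by the same check.)

Pure-strategy Nash equilibria: (Medium, High, Max); (High, Medium, High)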